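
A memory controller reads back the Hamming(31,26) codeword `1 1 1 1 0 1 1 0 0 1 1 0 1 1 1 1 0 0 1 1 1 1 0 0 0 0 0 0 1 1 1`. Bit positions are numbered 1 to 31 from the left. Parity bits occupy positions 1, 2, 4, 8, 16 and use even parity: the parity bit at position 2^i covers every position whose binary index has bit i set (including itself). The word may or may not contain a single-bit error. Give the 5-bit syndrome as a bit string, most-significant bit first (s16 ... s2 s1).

00000

s1: b1⊕b3⊕b5⊕b7⊕b9⊕b11⊕b13⊕b15⊕b17⊕b19⊕b21⊕b23⊕b25⊕b27⊕b29⊕b31 = 1⊕1⊕0⊕1⊕0⊕1⊕1⊕1⊕0⊕1⊕1⊕0⊕0⊕0⊕1⊕1 = 0
s2: b2⊕b3⊕b6⊕b7⊕b10⊕b11⊕b14⊕b15⊕b18⊕b19⊕b22⊕b23⊕b26⊕b27⊕b30⊕b31 = 1⊕1⊕1⊕1⊕1⊕1⊕1⊕1⊕0⊕1⊕1⊕0⊕0⊕0⊕1⊕1 = 0
s4: b4⊕b5⊕b6⊕b7⊕b12⊕b13⊕b14⊕b15⊕b20⊕b21⊕b22⊕b23⊕b28⊕b29⊕b30⊕b31 = 1⊕0⊕1⊕1⊕0⊕1⊕1⊕1⊕1⊕1⊕1⊕0⊕0⊕1⊕1⊕1 = 0
s8: b8⊕b9⊕b10⊕b11⊕b12⊕b13⊕b14⊕b15⊕b24⊕b25⊕b26⊕b27⊕b28⊕b29⊕b30⊕b31 = 0⊕0⊕1⊕1⊕0⊕1⊕1⊕1⊕0⊕0⊕0⊕0⊕0⊕1⊕1⊕1 = 0
s16: b16⊕b17⊕b18⊕b19⊕b20⊕b21⊕b22⊕b23⊕b24⊕b25⊕b26⊕b27⊕b28⊕b29⊕b30⊕b31 = 1⊕0⊕0⊕1⊕1⊕1⊕1⊕0⊕0⊕0⊕0⊕0⊕0⊕1⊕1⊕1 = 0
Syndrome (s16...s1) = 00000 → position 0 (no error).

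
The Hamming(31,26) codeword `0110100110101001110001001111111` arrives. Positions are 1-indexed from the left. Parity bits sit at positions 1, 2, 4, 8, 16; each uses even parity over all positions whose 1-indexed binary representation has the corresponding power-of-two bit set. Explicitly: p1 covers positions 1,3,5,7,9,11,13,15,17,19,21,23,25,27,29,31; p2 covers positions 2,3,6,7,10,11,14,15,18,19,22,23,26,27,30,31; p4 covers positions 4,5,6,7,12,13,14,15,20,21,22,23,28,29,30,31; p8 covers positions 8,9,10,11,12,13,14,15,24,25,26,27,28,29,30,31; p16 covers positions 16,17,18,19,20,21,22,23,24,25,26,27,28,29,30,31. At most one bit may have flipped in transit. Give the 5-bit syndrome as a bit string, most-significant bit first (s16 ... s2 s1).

11110

s1: b1⊕b3⊕b5⊕b7⊕b9⊕b11⊕b13⊕b15⊕b17⊕b19⊕b21⊕b23⊕b25⊕b27⊕b29⊕b31 = 0⊕1⊕1⊕0⊕1⊕1⊕1⊕0⊕1⊕0⊕0⊕0⊕1⊕1⊕1⊕1 = 0
s2: b2⊕b3⊕b6⊕b7⊕b10⊕b11⊕b14⊕b15⊕b18⊕b19⊕b22⊕b23⊕b26⊕b27⊕b30⊕b31 = 1⊕1⊕0⊕0⊕0⊕1⊕0⊕0⊕1⊕0⊕1⊕0⊕1⊕1⊕1⊕1 = 1
s4: b4⊕b5⊕b6⊕b7⊕b12⊕b13⊕b14⊕b15⊕b20⊕b21⊕b22⊕b23⊕b28⊕b29⊕b30⊕b31 = 0⊕1⊕0⊕0⊕0⊕1⊕0⊕0⊕0⊕0⊕1⊕0⊕1⊕1⊕1⊕1 = 1
s8: b8⊕b9⊕b10⊕b11⊕b12⊕b13⊕b14⊕b15⊕b24⊕b25⊕b26⊕b27⊕b28⊕b29⊕b30⊕b31 = 1⊕1⊕0⊕1⊕0⊕1⊕0⊕0⊕0⊕1⊕1⊕1⊕1⊕1⊕1⊕1 = 1
s16: b16⊕b17⊕b18⊕b19⊕b20⊕b21⊕b22⊕b23⊕b24⊕b25⊕b26⊕b27⊕b28⊕b29⊕b30⊕b31 = 1⊕1⊕1⊕0⊕0⊕0⊕1⊕0⊕0⊕1⊕1⊕1⊕1⊕1⊕1⊕1 = 1
Syndrome (s16...s1) = 11110 → position 30.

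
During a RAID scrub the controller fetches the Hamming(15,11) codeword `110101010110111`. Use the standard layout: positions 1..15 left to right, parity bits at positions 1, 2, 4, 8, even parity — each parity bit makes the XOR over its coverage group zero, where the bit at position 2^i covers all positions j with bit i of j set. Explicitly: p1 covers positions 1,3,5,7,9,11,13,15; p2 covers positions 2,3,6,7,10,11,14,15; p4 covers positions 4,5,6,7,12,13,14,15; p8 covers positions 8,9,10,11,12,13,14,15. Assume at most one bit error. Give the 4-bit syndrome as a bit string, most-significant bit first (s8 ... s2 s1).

s1: b1⊕b3⊕b5⊕b7⊕b9⊕b11⊕b13⊕b15 = 1⊕0⊕0⊕0⊕0⊕1⊕1⊕1 = 0
s2: b2⊕b3⊕b6⊕b7⊕b10⊕b11⊕b14⊕b15 = 1⊕0⊕1⊕0⊕1⊕1⊕1⊕1 = 0
s4: b4⊕b5⊕b6⊕b7⊕b12⊕b13⊕b14⊕b15 = 1⊕0⊕1⊕0⊕0⊕1⊕1⊕1 = 1
s8: b8⊕b9⊕b10⊕b11⊕b12⊕b13⊕b14⊕b15 = 1⊕0⊕1⊕1⊕0⊕1⊕1⊕1 = 0
Syndrome (s8...s1) = 0100 → position 4.

0100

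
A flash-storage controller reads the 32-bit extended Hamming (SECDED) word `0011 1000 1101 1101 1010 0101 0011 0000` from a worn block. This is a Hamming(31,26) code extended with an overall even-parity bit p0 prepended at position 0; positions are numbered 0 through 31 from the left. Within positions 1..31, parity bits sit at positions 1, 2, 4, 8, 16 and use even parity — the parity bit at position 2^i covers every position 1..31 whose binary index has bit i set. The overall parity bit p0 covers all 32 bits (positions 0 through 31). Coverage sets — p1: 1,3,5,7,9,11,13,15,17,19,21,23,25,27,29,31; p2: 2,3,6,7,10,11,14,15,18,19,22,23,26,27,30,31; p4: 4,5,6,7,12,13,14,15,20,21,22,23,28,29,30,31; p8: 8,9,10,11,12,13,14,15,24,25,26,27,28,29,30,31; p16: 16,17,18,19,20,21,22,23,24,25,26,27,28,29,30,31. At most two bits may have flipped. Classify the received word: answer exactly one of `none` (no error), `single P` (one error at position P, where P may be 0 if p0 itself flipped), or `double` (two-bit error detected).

s1: b1⊕b3⊕b5⊕b7⊕b9⊕b11⊕b13⊕b15⊕b17⊕b19⊕b21⊕b23⊕b25⊕b27⊕b29⊕b31 = 0⊕1⊕0⊕0⊕1⊕1⊕1⊕1⊕0⊕0⊕1⊕1⊕0⊕1⊕0⊕0 = 0
s2: b2⊕b3⊕b6⊕b7⊕b10⊕b11⊕b14⊕b15⊕b18⊕b19⊕b22⊕b23⊕b26⊕b27⊕b30⊕b31 = 1⊕1⊕0⊕0⊕0⊕1⊕0⊕1⊕1⊕0⊕0⊕1⊕1⊕1⊕0⊕0 = 0
s4: b4⊕b5⊕b6⊕b7⊕b12⊕b13⊕b14⊕b15⊕b20⊕b21⊕b22⊕b23⊕b28⊕b29⊕b30⊕b31 = 1⊕0⊕0⊕0⊕1⊕1⊕0⊕1⊕0⊕1⊕0⊕1⊕0⊕0⊕0⊕0 = 0
s8: b8⊕b9⊕b10⊕b11⊕b12⊕b13⊕b14⊕b15⊕b24⊕b25⊕b26⊕b27⊕b28⊕b29⊕b30⊕b31 = 1⊕1⊕0⊕1⊕1⊕1⊕0⊕1⊕0⊕0⊕1⊕1⊕0⊕0⊕0⊕0 = 0
s16: b16⊕b17⊕b18⊕b19⊕b20⊕b21⊕b22⊕b23⊕b24⊕b25⊕b26⊕b27⊕b28⊕b29⊕b30⊕b31 = 1⊕0⊕1⊕0⊕0⊕1⊕0⊕1⊕0⊕0⊕1⊕1⊕0⊕0⊕0⊕0 = 0
Syndrome (s16...s1) = 00000 → position 0 (no error).
Overall parity (XOR of all 32 bits, including p0): 0⊕0⊕1⊕1⊕1⊕0⊕0⊕0⊕1⊕1⊕0⊕1⊕1⊕1⊕0⊕1⊕1⊕0⊕1⊕0⊕0⊕1⊕0⊕1⊕0⊕0⊕1⊕1⊕0⊕0⊕0⊕0 = 1
Overall=1, syndrome position=0 → single-bit error at position 0.

single 0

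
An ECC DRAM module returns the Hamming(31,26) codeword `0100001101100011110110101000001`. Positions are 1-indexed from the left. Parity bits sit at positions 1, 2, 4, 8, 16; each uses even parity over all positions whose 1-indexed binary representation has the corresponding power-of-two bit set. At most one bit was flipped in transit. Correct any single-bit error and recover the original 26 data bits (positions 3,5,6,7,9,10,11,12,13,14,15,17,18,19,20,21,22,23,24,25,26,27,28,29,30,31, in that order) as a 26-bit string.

s1: b1⊕b3⊕b5⊕b7⊕b9⊕b11⊕b13⊕b15⊕b17⊕b19⊕b21⊕b23⊕b25⊕b27⊕b29⊕b31 = 0⊕0⊕0⊕1⊕0⊕1⊕0⊕1⊕1⊕0⊕1⊕1⊕1⊕0⊕0⊕1 = 0
s2: b2⊕b3⊕b6⊕b7⊕b10⊕b11⊕b14⊕b15⊕b18⊕b19⊕b22⊕b23⊕b26⊕b27⊕b30⊕b31 = 1⊕0⊕0⊕1⊕1⊕1⊕0⊕1⊕1⊕0⊕0⊕1⊕0⊕0⊕0⊕1 = 0
s4: b4⊕b5⊕b6⊕b7⊕b12⊕b13⊕b14⊕b15⊕b20⊕b21⊕b22⊕b23⊕b28⊕b29⊕b30⊕b31 = 0⊕0⊕0⊕1⊕0⊕0⊕0⊕1⊕1⊕1⊕0⊕1⊕0⊕0⊕0⊕1 = 0
s8: b8⊕b9⊕b10⊕b11⊕b12⊕b13⊕b14⊕b15⊕b24⊕b25⊕b26⊕b27⊕b28⊕b29⊕b30⊕b31 = 1⊕0⊕1⊕1⊕0⊕0⊕0⊕1⊕0⊕1⊕0⊕0⊕0⊕0⊕0⊕1 = 0
s16: b16⊕b17⊕b18⊕b19⊕b20⊕b21⊕b22⊕b23⊕b24⊕b25⊕b26⊕b27⊕b28⊕b29⊕b30⊕b31 = 1⊕1⊕1⊕0⊕1⊕1⊕0⊕1⊕0⊕1⊕0⊕0⊕0⊕0⊕0⊕1 = 0
Syndrome (s16...s1) = 00000 → position 0 (no error).
No correction needed.
Data bits at positions 3,5,6,7,9,10,11,12,13,14,15,17,18,19,20,21,22,23,24,25,26,27,28,29,30,31: 00010110001110110101000001

00010110001110110101000001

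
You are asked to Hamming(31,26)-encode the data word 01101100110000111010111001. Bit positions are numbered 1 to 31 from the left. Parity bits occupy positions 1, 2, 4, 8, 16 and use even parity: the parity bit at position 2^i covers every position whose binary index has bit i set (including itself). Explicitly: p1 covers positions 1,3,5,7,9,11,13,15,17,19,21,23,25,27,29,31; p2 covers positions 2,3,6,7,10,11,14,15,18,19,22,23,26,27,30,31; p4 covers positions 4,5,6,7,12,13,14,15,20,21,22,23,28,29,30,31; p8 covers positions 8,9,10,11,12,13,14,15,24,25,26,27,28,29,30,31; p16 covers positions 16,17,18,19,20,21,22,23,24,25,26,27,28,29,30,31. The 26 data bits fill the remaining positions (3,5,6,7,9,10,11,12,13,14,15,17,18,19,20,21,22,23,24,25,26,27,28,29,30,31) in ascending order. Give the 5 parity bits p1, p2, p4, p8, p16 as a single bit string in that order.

01110

Place data bits at non-power-of-two positions: b3=0, b5=1, b6=1, b7=0, b9=1, b10=1, b11=0, b12=0, b13=1, b14=1, b15=0, b17=0, b18=0, b19=0, b20=1, b21=1, b22=1, b23=0, b24=1, b25=0, b26=1, b27=1, b28=1, b29=0, b30=0, b31=1.
p1 = XOR of data positions {3,5,7,9,11,13,15,17,19,21,23,25,27,29,31} = 0⊕1⊕0⊕1⊕0⊕1⊕0⊕0⊕0⊕1⊕0⊕0⊕1⊕0⊕1 = 0
p2 = XOR of data positions {3,6,7,10,11,14,15,18,19,22,23,26,27,30,31} = 0⊕1⊕0⊕1⊕0⊕1⊕0⊕0⊕0⊕1⊕0⊕1⊕1⊕0⊕1 = 1
p4 = XOR of data positions {5,6,7,12,13,14,15,20,21,22,23,28,29,30,31} = 1⊕1⊕0⊕0⊕1⊕1⊕0⊕1⊕1⊕1⊕0⊕1⊕0⊕0⊕1 = 1
p8 = XOR of data positions {9,10,11,12,13,14,15,24,25,26,27,28,29,30,31} = 1⊕1⊕0⊕0⊕1⊕1⊕0⊕1⊕0⊕1⊕1⊕1⊕0⊕0⊕1 = 1
p16 = XOR of data positions {17,18,19,20,21,22,23,24,25,26,27,28,29,30,31} = 0⊕0⊕0⊕1⊕1⊕1⊕0⊕1⊕0⊕1⊕1⊕1⊕0⊕0⊕1 = 0
Parity bits p1,p2,p4,p8,p16 = 01110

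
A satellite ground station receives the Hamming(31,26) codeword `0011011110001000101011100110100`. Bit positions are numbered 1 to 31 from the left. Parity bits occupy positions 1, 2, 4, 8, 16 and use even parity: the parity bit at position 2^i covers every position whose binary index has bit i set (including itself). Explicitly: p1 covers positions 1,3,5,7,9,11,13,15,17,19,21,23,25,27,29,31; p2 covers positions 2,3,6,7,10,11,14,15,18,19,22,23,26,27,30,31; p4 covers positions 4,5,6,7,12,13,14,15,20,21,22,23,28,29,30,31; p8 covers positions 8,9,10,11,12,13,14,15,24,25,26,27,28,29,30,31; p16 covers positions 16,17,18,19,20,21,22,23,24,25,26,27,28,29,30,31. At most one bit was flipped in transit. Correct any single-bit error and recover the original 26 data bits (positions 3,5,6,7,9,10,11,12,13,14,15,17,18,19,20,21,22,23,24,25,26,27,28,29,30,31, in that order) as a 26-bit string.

s1: b1⊕b3⊕b5⊕b7⊕b9⊕b11⊕b13⊕b15⊕b17⊕b19⊕b21⊕b23⊕b25⊕b27⊕b29⊕b31 = 0⊕1⊕0⊕1⊕1⊕0⊕1⊕0⊕1⊕1⊕1⊕1⊕0⊕1⊕1⊕0 = 0
s2: b2⊕b3⊕b6⊕b7⊕b10⊕b11⊕b14⊕b15⊕b18⊕b19⊕b22⊕b23⊕b26⊕b27⊕b30⊕b31 = 0⊕1⊕1⊕1⊕0⊕0⊕0⊕0⊕0⊕1⊕1⊕1⊕1⊕1⊕0⊕0 = 0
s4: b4⊕b5⊕b6⊕b7⊕b12⊕b13⊕b14⊕b15⊕b20⊕b21⊕b22⊕b23⊕b28⊕b29⊕b30⊕b31 = 1⊕0⊕1⊕1⊕0⊕1⊕0⊕0⊕0⊕1⊕1⊕1⊕0⊕1⊕0⊕0 = 0
s8: b8⊕b9⊕b10⊕b11⊕b12⊕b13⊕b14⊕b15⊕b24⊕b25⊕b26⊕b27⊕b28⊕b29⊕b30⊕b31 = 1⊕1⊕0⊕0⊕0⊕1⊕0⊕0⊕0⊕0⊕1⊕1⊕0⊕1⊕0⊕0 = 0
s16: b16⊕b17⊕b18⊕b19⊕b20⊕b21⊕b22⊕b23⊕b24⊕b25⊕b26⊕b27⊕b28⊕b29⊕b30⊕b31 = 0⊕1⊕0⊕1⊕0⊕1⊕1⊕1⊕0⊕0⊕1⊕1⊕0⊕1⊕0⊕0 = 0
Syndrome (s16...s1) = 00000 → position 0 (no error).
No correction needed.
Data bits at positions 3,5,6,7,9,10,11,12,13,14,15,17,18,19,20,21,22,23,24,25,26,27,28,29,30,31: 10111000100101011100110100

10111000100101011100110100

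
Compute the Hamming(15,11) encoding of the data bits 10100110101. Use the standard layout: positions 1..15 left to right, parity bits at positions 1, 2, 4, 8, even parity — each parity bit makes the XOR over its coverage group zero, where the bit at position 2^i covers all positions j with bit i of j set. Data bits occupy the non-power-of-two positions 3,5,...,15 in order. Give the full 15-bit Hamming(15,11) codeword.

011101000110101

Place data bits at non-power-of-two positions: b3=1, b5=0, b6=1, b7=0, b9=0, b10=1, b11=1, b12=0, b13=1, b14=0, b15=1.
p1 = XOR of data positions {3,5,7,9,11,13,15} = 1⊕0⊕0⊕0⊕1⊕1⊕1 = 0
p2 = XOR of data positions {3,6,7,10,11,14,15} = 1⊕1⊕0⊕1⊕1⊕0⊕1 = 1
p4 = XOR of data positions {5,6,7,12,13,14,15} = 0⊕1⊕0⊕0⊕1⊕0⊕1 = 1
p8 = XOR of data positions {9,10,11,12,13,14,15} = 0⊕1⊕1⊕0⊕1⊕0⊕1 = 0
Codeword b1..b15 = 011101000110101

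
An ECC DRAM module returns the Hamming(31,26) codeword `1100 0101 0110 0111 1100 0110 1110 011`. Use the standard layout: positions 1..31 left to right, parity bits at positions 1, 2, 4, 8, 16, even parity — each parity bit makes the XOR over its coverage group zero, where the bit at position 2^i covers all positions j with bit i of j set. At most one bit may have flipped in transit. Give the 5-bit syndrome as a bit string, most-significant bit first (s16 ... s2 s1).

00110

s1: b1⊕b3⊕b5⊕b7⊕b9⊕b11⊕b13⊕b15⊕b17⊕b19⊕b21⊕b23⊕b25⊕b27⊕b29⊕b31 = 1⊕0⊕0⊕0⊕0⊕1⊕0⊕1⊕1⊕0⊕0⊕1⊕1⊕1⊕0⊕1 = 0
s2: b2⊕b3⊕b6⊕b7⊕b10⊕b11⊕b14⊕b15⊕b18⊕b19⊕b22⊕b23⊕b26⊕b27⊕b30⊕b31 = 1⊕0⊕1⊕0⊕1⊕1⊕1⊕1⊕1⊕0⊕1⊕1⊕1⊕1⊕1⊕1 = 1
s4: b4⊕b5⊕b6⊕b7⊕b12⊕b13⊕b14⊕b15⊕b20⊕b21⊕b22⊕b23⊕b28⊕b29⊕b30⊕b31 = 0⊕0⊕1⊕0⊕0⊕0⊕1⊕1⊕0⊕0⊕1⊕1⊕0⊕0⊕1⊕1 = 1
s8: b8⊕b9⊕b10⊕b11⊕b12⊕b13⊕b14⊕b15⊕b24⊕b25⊕b26⊕b27⊕b28⊕b29⊕b30⊕b31 = 1⊕0⊕1⊕1⊕0⊕0⊕1⊕1⊕0⊕1⊕1⊕1⊕0⊕0⊕1⊕1 = 0
s16: b16⊕b17⊕b18⊕b19⊕b20⊕b21⊕b22⊕b23⊕b24⊕b25⊕b26⊕b27⊕b28⊕b29⊕b30⊕b31 = 1⊕1⊕1⊕0⊕0⊕0⊕1⊕1⊕0⊕1⊕1⊕1⊕0⊕0⊕1⊕1 = 0
Syndrome (s16...s1) = 00110 → position 6.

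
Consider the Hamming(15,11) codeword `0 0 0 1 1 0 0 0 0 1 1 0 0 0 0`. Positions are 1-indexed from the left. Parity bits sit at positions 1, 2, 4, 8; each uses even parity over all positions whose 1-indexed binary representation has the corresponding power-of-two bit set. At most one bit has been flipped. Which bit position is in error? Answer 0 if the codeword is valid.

s1: b1⊕b3⊕b5⊕b7⊕b9⊕b11⊕b13⊕b15 = 0⊕0⊕1⊕0⊕0⊕1⊕0⊕0 = 0
s2: b2⊕b3⊕b6⊕b7⊕b10⊕b11⊕b14⊕b15 = 0⊕0⊕0⊕0⊕1⊕1⊕0⊕0 = 0
s4: b4⊕b5⊕b6⊕b7⊕b12⊕b13⊕b14⊕b15 = 1⊕1⊕0⊕0⊕0⊕0⊕0⊕0 = 0
s8: b8⊕b9⊕b10⊕b11⊕b12⊕b13⊕b14⊕b15 = 0⊕0⊕1⊕1⊕0⊕0⊕0⊕0 = 0
Syndrome (s8...s1) = 0000 → position 0 (no error).

0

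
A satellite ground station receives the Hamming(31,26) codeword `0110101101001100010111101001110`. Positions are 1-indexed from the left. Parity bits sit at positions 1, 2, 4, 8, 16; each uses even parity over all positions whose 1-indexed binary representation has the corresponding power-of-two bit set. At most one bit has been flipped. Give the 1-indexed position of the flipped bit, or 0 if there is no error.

s1: b1⊕b3⊕b5⊕b7⊕b9⊕b11⊕b13⊕b15⊕b17⊕b19⊕b21⊕b23⊕b25⊕b27⊕b29⊕b31 = 0⊕1⊕1⊕1⊕0⊕0⊕1⊕0⊕0⊕0⊕1⊕1⊕1⊕0⊕1⊕0 = 0
s2: b2⊕b3⊕b6⊕b7⊕b10⊕b11⊕b14⊕b15⊕b18⊕b19⊕b22⊕b23⊕b26⊕b27⊕b30⊕b31 = 1⊕1⊕0⊕1⊕1⊕0⊕1⊕0⊕1⊕0⊕1⊕1⊕0⊕0⊕1⊕0 = 1
s4: b4⊕b5⊕b6⊕b7⊕b12⊕b13⊕b14⊕b15⊕b20⊕b21⊕b22⊕b23⊕b28⊕b29⊕b30⊕b31 = 0⊕1⊕0⊕1⊕0⊕1⊕1⊕0⊕1⊕1⊕1⊕1⊕1⊕1⊕1⊕0 = 1
s8: b8⊕b9⊕b10⊕b11⊕b12⊕b13⊕b14⊕b15⊕b24⊕b25⊕b26⊕b27⊕b28⊕b29⊕b30⊕b31 = 1⊕0⊕1⊕0⊕0⊕1⊕1⊕0⊕0⊕1⊕0⊕0⊕1⊕1⊕1⊕0 = 0
s16: b16⊕b17⊕b18⊕b19⊕b20⊕b21⊕b22⊕b23⊕b24⊕b25⊕b26⊕b27⊕b28⊕b29⊕b30⊕b31 = 0⊕0⊕1⊕0⊕1⊕1⊕1⊕1⊕0⊕1⊕0⊕0⊕1⊕1⊕1⊕0 = 1
Syndrome (s16...s1) = 10110 → position 22.

22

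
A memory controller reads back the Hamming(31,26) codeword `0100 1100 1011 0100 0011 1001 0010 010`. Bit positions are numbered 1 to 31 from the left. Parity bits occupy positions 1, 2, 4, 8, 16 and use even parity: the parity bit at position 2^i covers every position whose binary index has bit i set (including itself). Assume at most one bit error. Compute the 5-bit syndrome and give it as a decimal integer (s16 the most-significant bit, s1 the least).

s1: b1⊕b3⊕b5⊕b7⊕b9⊕b11⊕b13⊕b15⊕b17⊕b19⊕b21⊕b23⊕b25⊕b27⊕b29⊕b31 = 0⊕0⊕1⊕0⊕1⊕1⊕0⊕0⊕0⊕1⊕1⊕0⊕0⊕1⊕0⊕0 = 0
s2: b2⊕b3⊕b6⊕b7⊕b10⊕b11⊕b14⊕b15⊕b18⊕b19⊕b22⊕b23⊕b26⊕b27⊕b30⊕b31 = 1⊕0⊕1⊕0⊕0⊕1⊕1⊕0⊕0⊕1⊕0⊕0⊕0⊕1⊕1⊕0 = 1
s4: b4⊕b5⊕b6⊕b7⊕b12⊕b13⊕b14⊕b15⊕b20⊕b21⊕b22⊕b23⊕b28⊕b29⊕b30⊕b31 = 0⊕1⊕1⊕0⊕1⊕0⊕1⊕0⊕1⊕1⊕0⊕0⊕0⊕0⊕1⊕0 = 1
s8: b8⊕b9⊕b10⊕b11⊕b12⊕b13⊕b14⊕b15⊕b24⊕b25⊕b26⊕b27⊕b28⊕b29⊕b30⊕b31 = 0⊕1⊕0⊕1⊕1⊕0⊕1⊕0⊕1⊕0⊕0⊕1⊕0⊕0⊕1⊕0 = 1
s16: b16⊕b17⊕b18⊕b19⊕b20⊕b21⊕b22⊕b23⊕b24⊕b25⊕b26⊕b27⊕b28⊕b29⊕b30⊕b31 = 0⊕0⊕0⊕1⊕1⊕1⊕0⊕0⊕1⊕0⊕0⊕1⊕0⊕0⊕1⊕0 = 0
Syndrome (s16...s1) = 01110 → position 14.

14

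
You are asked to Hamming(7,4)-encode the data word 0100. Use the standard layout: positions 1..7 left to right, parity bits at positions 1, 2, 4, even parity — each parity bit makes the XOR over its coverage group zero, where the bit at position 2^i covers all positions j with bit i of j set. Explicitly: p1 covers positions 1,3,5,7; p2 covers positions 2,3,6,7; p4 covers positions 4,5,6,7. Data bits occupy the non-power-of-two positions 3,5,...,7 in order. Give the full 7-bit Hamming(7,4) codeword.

1001100

Place data bits at non-power-of-two positions: b3=0, b5=1, b6=0, b7=0.
p1 = XOR of data positions {3,5,7} = 0⊕1⊕0 = 1
p2 = XOR of data positions {3,6,7} = 0⊕0⊕0 = 0
p4 = XOR of data positions {5,6,7} = 1⊕0⊕0 = 1
Codeword b1..b7 = 1001100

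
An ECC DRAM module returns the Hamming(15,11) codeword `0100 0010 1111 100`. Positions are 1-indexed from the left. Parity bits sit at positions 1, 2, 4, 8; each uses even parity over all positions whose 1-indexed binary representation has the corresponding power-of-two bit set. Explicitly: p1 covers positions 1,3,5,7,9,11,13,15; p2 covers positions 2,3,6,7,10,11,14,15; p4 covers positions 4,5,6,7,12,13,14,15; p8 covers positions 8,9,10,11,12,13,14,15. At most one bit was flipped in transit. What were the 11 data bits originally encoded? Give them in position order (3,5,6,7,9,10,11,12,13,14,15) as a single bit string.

s1: b1⊕b3⊕b5⊕b7⊕b9⊕b11⊕b13⊕b15 = 0⊕0⊕0⊕1⊕1⊕1⊕1⊕0 = 0
s2: b2⊕b3⊕b6⊕b7⊕b10⊕b11⊕b14⊕b15 = 1⊕0⊕0⊕1⊕1⊕1⊕0⊕0 = 0
s4: b4⊕b5⊕b6⊕b7⊕b12⊕b13⊕b14⊕b15 = 0⊕0⊕0⊕1⊕1⊕1⊕0⊕0 = 1
s8: b8⊕b9⊕b10⊕b11⊕b12⊕b13⊕b14⊕b15 = 0⊕1⊕1⊕1⊕1⊕1⊕0⊕0 = 1
Syndrome (s8...s1) = 1100 → position 12.
Flip bit 12: corrected codeword = 010000101110100
Data bits at positions 3,5,6,7,9,10,11,12,13,14,15: 00011110100

00011110100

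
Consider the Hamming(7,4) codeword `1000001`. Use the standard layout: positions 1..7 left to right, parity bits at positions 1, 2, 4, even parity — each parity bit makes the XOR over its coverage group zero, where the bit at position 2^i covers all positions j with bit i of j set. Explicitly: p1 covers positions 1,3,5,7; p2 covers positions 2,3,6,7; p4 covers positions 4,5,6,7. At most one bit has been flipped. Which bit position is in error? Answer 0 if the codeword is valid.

6

s1: b1⊕b3⊕b5⊕b7 = 1⊕0⊕0⊕1 = 0
s2: b2⊕b3⊕b6⊕b7 = 0⊕0⊕0⊕1 = 1
s4: b4⊕b5⊕b6⊕b7 = 0⊕0⊕0⊕1 = 1
Syndrome (s4...s1) = 110 → position 6.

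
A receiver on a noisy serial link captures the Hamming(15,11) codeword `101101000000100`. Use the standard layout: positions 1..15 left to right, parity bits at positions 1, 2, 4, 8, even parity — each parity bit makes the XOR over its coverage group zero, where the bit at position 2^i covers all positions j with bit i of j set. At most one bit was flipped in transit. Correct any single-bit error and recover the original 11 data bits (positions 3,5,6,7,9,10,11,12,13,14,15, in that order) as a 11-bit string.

s1: b1⊕b3⊕b5⊕b7⊕b9⊕b11⊕b13⊕b15 = 1⊕1⊕0⊕0⊕0⊕0⊕1⊕0 = 1
s2: b2⊕b3⊕b6⊕b7⊕b10⊕b11⊕b14⊕b15 = 0⊕1⊕1⊕0⊕0⊕0⊕0⊕0 = 0
s4: b4⊕b5⊕b6⊕b7⊕b12⊕b13⊕b14⊕b15 = 1⊕0⊕1⊕0⊕0⊕1⊕0⊕0 = 1
s8: b8⊕b9⊕b10⊕b11⊕b12⊕b13⊕b14⊕b15 = 0⊕0⊕0⊕0⊕0⊕1⊕0⊕0 = 1
Syndrome (s8...s1) = 1101 → position 13.
Flip bit 13: corrected codeword = 101101000000000
Data bits at positions 3,5,6,7,9,10,11,12,13,14,15: 10100000000

10100000000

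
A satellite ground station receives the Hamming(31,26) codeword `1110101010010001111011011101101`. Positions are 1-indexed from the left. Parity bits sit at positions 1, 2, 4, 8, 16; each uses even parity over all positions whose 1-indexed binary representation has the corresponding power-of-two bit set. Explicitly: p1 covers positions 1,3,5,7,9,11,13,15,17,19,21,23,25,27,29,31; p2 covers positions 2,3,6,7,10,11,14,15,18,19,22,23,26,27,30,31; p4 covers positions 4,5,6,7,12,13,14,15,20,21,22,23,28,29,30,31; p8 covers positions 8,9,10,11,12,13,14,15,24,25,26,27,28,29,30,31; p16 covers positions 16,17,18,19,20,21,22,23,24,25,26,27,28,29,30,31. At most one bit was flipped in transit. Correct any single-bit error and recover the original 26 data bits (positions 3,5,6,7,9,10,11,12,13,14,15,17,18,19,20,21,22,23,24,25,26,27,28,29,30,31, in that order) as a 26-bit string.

s1: b1⊕b3⊕b5⊕b7⊕b9⊕b11⊕b13⊕b15⊕b17⊕b19⊕b21⊕b23⊕b25⊕b27⊕b29⊕b31 = 1⊕1⊕1⊕1⊕1⊕0⊕0⊕0⊕1⊕1⊕1⊕0⊕1⊕0⊕1⊕1 = 1
s2: b2⊕b3⊕b6⊕b7⊕b10⊕b11⊕b14⊕b15⊕b18⊕b19⊕b22⊕b23⊕b26⊕b27⊕b30⊕b31 = 1⊕1⊕0⊕1⊕0⊕0⊕0⊕0⊕1⊕1⊕1⊕0⊕1⊕0⊕0⊕1 = 0
s4: b4⊕b5⊕b6⊕b7⊕b12⊕b13⊕b14⊕b15⊕b20⊕b21⊕b22⊕b23⊕b28⊕b29⊕b30⊕b31 = 0⊕1⊕0⊕1⊕1⊕0⊕0⊕0⊕0⊕1⊕1⊕0⊕1⊕1⊕0⊕1 = 0
s8: b8⊕b9⊕b10⊕b11⊕b12⊕b13⊕b14⊕b15⊕b24⊕b25⊕b26⊕b27⊕b28⊕b29⊕b30⊕b31 = 0⊕1⊕0⊕0⊕1⊕0⊕0⊕0⊕1⊕1⊕1⊕0⊕1⊕1⊕0⊕1 = 0
s16: b16⊕b17⊕b18⊕b19⊕b20⊕b21⊕b22⊕b23⊕b24⊕b25⊕b26⊕b27⊕b28⊕b29⊕b30⊕b31 = 1⊕1⊕1⊕1⊕0⊕1⊕1⊕0⊕1⊕1⊕1⊕0⊕1⊕1⊕0⊕1 = 0
Syndrome (s16...s1) = 00001 → position 1.
Flip bit 1: corrected codeword = 0110101010010001111011011101101
Data bits at positions 3,5,6,7,9,10,11,12,13,14,15,17,18,19,20,21,22,23,24,25,26,27,28,29,30,31: 11011001000111011011101101

11011001000111011011101101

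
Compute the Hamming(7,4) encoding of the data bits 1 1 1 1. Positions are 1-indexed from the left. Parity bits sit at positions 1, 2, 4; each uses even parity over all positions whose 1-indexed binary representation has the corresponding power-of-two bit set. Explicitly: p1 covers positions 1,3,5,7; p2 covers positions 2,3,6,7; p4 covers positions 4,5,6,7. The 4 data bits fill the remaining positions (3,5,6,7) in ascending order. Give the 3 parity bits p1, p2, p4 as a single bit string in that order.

Place data bits at non-power-of-two positions: b3=1, b5=1, b6=1, b7=1.
p1 = XOR of data positions {3,5,7} = 1⊕1⊕1 = 1
p2 = XOR of data positions {3,6,7} = 1⊕1⊕1 = 1
p4 = XOR of data positions {5,6,7} = 1⊕1⊕1 = 1
Parity bits p1,p2,p4 = 111

111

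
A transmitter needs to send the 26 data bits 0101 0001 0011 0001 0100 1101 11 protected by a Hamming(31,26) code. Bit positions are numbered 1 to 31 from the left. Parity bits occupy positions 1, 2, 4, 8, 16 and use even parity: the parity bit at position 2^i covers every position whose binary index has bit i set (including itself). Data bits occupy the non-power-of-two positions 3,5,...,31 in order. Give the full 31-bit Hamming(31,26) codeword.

1101101100010010100010100110111

Place data bits at non-power-of-two positions: b3=0, b5=1, b6=0, b7=1, b9=0, b10=0, b11=0, b12=1, b13=0, b14=0, b15=1, b17=1, b18=0, b19=0, b20=0, b21=1, b22=0, b23=1, b24=0, b25=0, b26=1, b27=1, b28=0, b29=1, b30=1, b31=1.
p1 = XOR of data positions {3,5,7,9,11,13,15,17,19,21,23,25,27,29,31} = 0⊕1⊕1⊕0⊕0⊕0⊕1⊕1⊕0⊕1⊕1⊕0⊕1⊕1⊕1 = 1
p2 = XOR of data positions {3,6,7,10,11,14,15,18,19,22,23,26,27,30,31} = 0⊕0⊕1⊕0⊕0⊕0⊕1⊕0⊕0⊕0⊕1⊕1⊕1⊕1⊕1 = 1
p4 = XOR of data positions {5,6,7,12,13,14,15,20,21,22,23,28,29,30,31} = 1⊕0⊕1⊕1⊕0⊕0⊕1⊕0⊕1⊕0⊕1⊕0⊕1⊕1⊕1 = 1
p8 = XOR of data positions {9,10,11,12,13,14,15,24,25,26,27,28,29,30,31} = 0⊕0⊕0⊕1⊕0⊕0⊕1⊕0⊕0⊕1⊕1⊕0⊕1⊕1⊕1 = 1
p16 = XOR of data positions {17,18,19,20,21,22,23,24,25,26,27,28,29,30,31} = 1⊕0⊕0⊕0⊕1⊕0⊕1⊕0⊕0⊕1⊕1⊕0⊕1⊕1⊕1 = 0
Codeword b1..b31 = 1101101100010010100010100110111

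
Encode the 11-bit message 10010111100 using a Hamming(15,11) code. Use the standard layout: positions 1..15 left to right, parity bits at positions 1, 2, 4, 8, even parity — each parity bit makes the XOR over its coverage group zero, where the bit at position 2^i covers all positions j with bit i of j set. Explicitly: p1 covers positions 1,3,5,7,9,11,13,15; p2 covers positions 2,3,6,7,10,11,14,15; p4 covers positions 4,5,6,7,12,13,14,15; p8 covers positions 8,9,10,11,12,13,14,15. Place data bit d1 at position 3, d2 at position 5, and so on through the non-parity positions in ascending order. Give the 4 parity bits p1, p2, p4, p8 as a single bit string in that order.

0010

Place data bits at non-power-of-two positions: b3=1, b5=0, b6=0, b7=1, b9=0, b10=1, b11=1, b12=1, b13=1, b14=0, b15=0.
p1 = XOR of data positions {3,5,7,9,11,13,15} = 1⊕0⊕1⊕0⊕1⊕1⊕0 = 0
p2 = XOR of data positions {3,6,7,10,11,14,15} = 1⊕0⊕1⊕1⊕1⊕0⊕0 = 0
p4 = XOR of data positions {5,6,7,12,13,14,15} = 0⊕0⊕1⊕1⊕1⊕0⊕0 = 1
p8 = XOR of data positions {9,10,11,12,13,14,15} = 0⊕1⊕1⊕1⊕1⊕0⊕0 = 0
Parity bits p1,p2,p4,p8 = 0010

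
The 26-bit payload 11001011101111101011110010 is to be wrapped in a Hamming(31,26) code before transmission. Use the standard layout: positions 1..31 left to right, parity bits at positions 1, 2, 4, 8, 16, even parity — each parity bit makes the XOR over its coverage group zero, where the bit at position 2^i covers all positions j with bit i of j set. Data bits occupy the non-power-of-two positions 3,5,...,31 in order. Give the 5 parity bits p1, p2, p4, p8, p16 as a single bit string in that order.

Place data bits at non-power-of-two positions: b3=1, b5=1, b6=0, b7=0, b9=1, b10=0, b11=1, b12=1, b13=1, b14=0, b15=1, b17=1, b18=1, b19=1, b20=1, b21=0, b22=1, b23=0, b24=1, b25=1, b26=1, b27=1, b28=0, b29=0, b30=1, b31=0.
p1 = XOR of data positions {3,5,7,9,11,13,15,17,19,21,23,25,27,29,31} = 1⊕1⊕0⊕1⊕1⊕1⊕1⊕1⊕1⊕0⊕0⊕1⊕1⊕0⊕0 = 0
p2 = XOR of data positions {3,6,7,10,11,14,15,18,19,22,23,26,27,30,31} = 1⊕0⊕0⊕0⊕1⊕0⊕1⊕1⊕1⊕1⊕0⊕1⊕1⊕1⊕0 = 1
p4 = XOR of data positions {5,6,7,12,13,14,15,20,21,22,23,28,29,30,31} = 1⊕0⊕0⊕1⊕1⊕0⊕1⊕1⊕0⊕1⊕0⊕0⊕0⊕1⊕0 = 1
p8 = XOR of data positions {9,10,11,12,13,14,15,24,25,26,27,28,29,30,31} = 1⊕0⊕1⊕1⊕1⊕0⊕1⊕1⊕1⊕1⊕1⊕0⊕0⊕1⊕0 = 0
p16 = XOR of data positions {17,18,19,20,21,22,23,24,25,26,27,28,29,30,31} = 1⊕1⊕1⊕1⊕0⊕1⊕0⊕1⊕1⊕1⊕1⊕0⊕0⊕1⊕0 = 0
Parity bits p1,p2,p4,p8,p16 = 01100

01100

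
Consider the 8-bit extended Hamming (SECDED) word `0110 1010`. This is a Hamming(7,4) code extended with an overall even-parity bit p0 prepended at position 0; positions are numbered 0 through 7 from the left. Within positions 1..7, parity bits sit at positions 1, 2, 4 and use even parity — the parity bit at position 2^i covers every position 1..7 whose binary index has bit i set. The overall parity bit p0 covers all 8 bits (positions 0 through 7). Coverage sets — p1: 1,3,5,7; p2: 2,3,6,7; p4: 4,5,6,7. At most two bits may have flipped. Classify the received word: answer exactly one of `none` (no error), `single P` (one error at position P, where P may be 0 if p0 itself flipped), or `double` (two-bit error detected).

s1: b1⊕b3⊕b5⊕b7 = 1⊕0⊕0⊕0 = 1
s2: b2⊕b3⊕b6⊕b7 = 1⊕0⊕1⊕0 = 0
s4: b4⊕b5⊕b6⊕b7 = 1⊕0⊕1⊕0 = 0
Syndrome (s4...s1) = 001 → position 1.
Overall parity (XOR of all 8 bits, including p0): 0⊕1⊕1⊕0⊕1⊕0⊕1⊕0 = 0
Overall=0, syndrome position=1 → double-bit error detected (uncorrectable).

double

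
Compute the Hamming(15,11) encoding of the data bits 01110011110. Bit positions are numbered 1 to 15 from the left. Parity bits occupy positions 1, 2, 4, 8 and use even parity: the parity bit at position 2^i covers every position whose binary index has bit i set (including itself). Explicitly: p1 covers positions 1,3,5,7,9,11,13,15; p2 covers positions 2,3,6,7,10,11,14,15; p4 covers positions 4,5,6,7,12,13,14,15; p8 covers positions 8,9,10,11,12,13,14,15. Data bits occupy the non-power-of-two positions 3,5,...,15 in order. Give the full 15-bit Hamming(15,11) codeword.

Place data bits at non-power-of-two positions: b3=0, b5=1, b6=1, b7=1, b9=0, b10=0, b11=1, b12=1, b13=1, b14=1, b15=0.
p1 = XOR of data positions {3,5,7,9,11,13,15} = 0⊕1⊕1⊕0⊕1⊕1⊕0 = 0
p2 = XOR of data positions {3,6,7,10,11,14,15} = 0⊕1⊕1⊕0⊕1⊕1⊕0 = 0
p4 = XOR of data positions {5,6,7,12,13,14,15} = 1⊕1⊕1⊕1⊕1⊕1⊕0 = 0
p8 = XOR of data positions {9,10,11,12,13,14,15} = 0⊕0⊕1⊕1⊕1⊕1⊕0 = 0
Codeword b1..b15 = 000011100011110

000011100011110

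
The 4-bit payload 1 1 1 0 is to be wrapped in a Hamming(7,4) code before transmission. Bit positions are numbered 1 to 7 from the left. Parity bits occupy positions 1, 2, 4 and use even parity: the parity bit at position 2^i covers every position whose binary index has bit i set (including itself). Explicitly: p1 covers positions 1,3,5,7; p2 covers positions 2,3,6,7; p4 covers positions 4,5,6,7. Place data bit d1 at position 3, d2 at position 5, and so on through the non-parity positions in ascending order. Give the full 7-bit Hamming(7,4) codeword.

0010110

Place data bits at non-power-of-two positions: b3=1, b5=1, b6=1, b7=0.
p1 = XOR of data positions {3,5,7} = 1⊕1⊕0 = 0
p2 = XOR of data positions {3,6,7} = 1⊕1⊕0 = 0
p4 = XOR of data positions {5,6,7} = 1⊕1⊕0 = 0
Codeword b1..b7 = 0010110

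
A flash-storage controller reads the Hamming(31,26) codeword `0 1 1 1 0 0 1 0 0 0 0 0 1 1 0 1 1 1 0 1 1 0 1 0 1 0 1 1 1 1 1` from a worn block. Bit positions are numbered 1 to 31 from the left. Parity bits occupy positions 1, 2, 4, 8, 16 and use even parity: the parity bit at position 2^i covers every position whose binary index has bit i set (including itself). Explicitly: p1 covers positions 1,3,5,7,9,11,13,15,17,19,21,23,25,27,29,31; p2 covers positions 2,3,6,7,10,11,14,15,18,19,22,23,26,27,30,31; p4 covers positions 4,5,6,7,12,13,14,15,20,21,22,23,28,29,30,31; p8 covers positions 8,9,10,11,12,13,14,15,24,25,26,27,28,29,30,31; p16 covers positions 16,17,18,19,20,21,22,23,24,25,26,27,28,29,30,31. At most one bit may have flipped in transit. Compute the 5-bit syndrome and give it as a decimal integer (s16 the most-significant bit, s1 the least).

6

s1: b1⊕b3⊕b5⊕b7⊕b9⊕b11⊕b13⊕b15⊕b17⊕b19⊕b21⊕b23⊕b25⊕b27⊕b29⊕b31 = 0⊕1⊕0⊕1⊕0⊕0⊕1⊕0⊕1⊕0⊕1⊕1⊕1⊕1⊕1⊕1 = 0
s2: b2⊕b3⊕b6⊕b7⊕b10⊕b11⊕b14⊕b15⊕b18⊕b19⊕b22⊕b23⊕b26⊕b27⊕b30⊕b31 = 1⊕1⊕0⊕1⊕0⊕0⊕1⊕0⊕1⊕0⊕0⊕1⊕0⊕1⊕1⊕1 = 1
s4: b4⊕b5⊕b6⊕b7⊕b12⊕b13⊕b14⊕b15⊕b20⊕b21⊕b22⊕b23⊕b28⊕b29⊕b30⊕b31 = 1⊕0⊕0⊕1⊕0⊕1⊕1⊕0⊕1⊕1⊕0⊕1⊕1⊕1⊕1⊕1 = 1
s8: b8⊕b9⊕b10⊕b11⊕b12⊕b13⊕b14⊕b15⊕b24⊕b25⊕b26⊕b27⊕b28⊕b29⊕b30⊕b31 = 0⊕0⊕0⊕0⊕0⊕1⊕1⊕0⊕0⊕1⊕0⊕1⊕1⊕1⊕1⊕1 = 0
s16: b16⊕b17⊕b18⊕b19⊕b20⊕b21⊕b22⊕b23⊕b24⊕b25⊕b26⊕b27⊕b28⊕b29⊕b30⊕b31 = 1⊕1⊕1⊕0⊕1⊕1⊕0⊕1⊕0⊕1⊕0⊕1⊕1⊕1⊕1⊕1 = 0
Syndrome (s16...s1) = 00110 → position 6.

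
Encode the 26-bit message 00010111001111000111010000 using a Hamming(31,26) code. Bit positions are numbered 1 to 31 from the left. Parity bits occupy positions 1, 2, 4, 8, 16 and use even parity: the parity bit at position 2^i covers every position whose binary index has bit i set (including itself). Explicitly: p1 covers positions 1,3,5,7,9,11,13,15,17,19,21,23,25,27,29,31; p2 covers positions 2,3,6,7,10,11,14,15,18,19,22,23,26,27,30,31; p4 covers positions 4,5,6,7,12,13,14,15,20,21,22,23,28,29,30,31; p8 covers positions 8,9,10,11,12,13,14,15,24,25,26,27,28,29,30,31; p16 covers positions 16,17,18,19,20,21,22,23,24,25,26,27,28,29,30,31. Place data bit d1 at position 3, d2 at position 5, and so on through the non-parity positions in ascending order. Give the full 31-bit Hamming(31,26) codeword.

0000001101110011111000111010000

Place data bits at non-power-of-two positions: b3=0, b5=0, b6=0, b7=1, b9=0, b10=1, b11=1, b12=1, b13=0, b14=0, b15=1, b17=1, b18=1, b19=1, b20=0, b21=0, b22=0, b23=1, b24=1, b25=1, b26=0, b27=1, b28=0, b29=0, b30=0, b31=0.
p1 = XOR of data positions {3,5,7,9,11,13,15,17,19,21,23,25,27,29,31} = 0⊕0⊕1⊕0⊕1⊕0⊕1⊕1⊕1⊕0⊕1⊕1⊕1⊕0⊕0 = 0
p2 = XOR of data positions {3,6,7,10,11,14,15,18,19,22,23,26,27,30,31} = 0⊕0⊕1⊕1⊕1⊕0⊕1⊕1⊕1⊕0⊕1⊕0⊕1⊕0⊕0 = 0
p4 = XOR of data positions {5,6,7,12,13,14,15,20,21,22,23,28,29,30,31} = 0⊕0⊕1⊕1⊕0⊕0⊕1⊕0⊕0⊕0⊕1⊕0⊕0⊕0⊕0 = 0
p8 = XOR of data positions {9,10,11,12,13,14,15,24,25,26,27,28,29,30,31} = 0⊕1⊕1⊕1⊕0⊕0⊕1⊕1⊕1⊕0⊕1⊕0⊕0⊕0⊕0 = 1
p16 = XOR of data positions {17,18,19,20,21,22,23,24,25,26,27,28,29,30,31} = 1⊕1⊕1⊕0⊕0⊕0⊕1⊕1⊕1⊕0⊕1⊕0⊕0⊕0⊕0 = 1
Codeword b1..b31 = 0000001101110011111000111010000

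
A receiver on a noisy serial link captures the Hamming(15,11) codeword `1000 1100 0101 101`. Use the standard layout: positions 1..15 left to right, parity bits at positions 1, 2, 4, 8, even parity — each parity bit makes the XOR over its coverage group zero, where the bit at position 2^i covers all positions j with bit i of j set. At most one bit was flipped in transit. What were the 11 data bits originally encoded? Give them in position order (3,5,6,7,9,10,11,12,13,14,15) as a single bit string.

01000101101

s1: b1⊕b3⊕b5⊕b7⊕b9⊕b11⊕b13⊕b15 = 1⊕0⊕1⊕0⊕0⊕0⊕1⊕1 = 0
s2: b2⊕b3⊕b6⊕b7⊕b10⊕b11⊕b14⊕b15 = 0⊕0⊕1⊕0⊕1⊕0⊕0⊕1 = 1
s4: b4⊕b5⊕b6⊕b7⊕b12⊕b13⊕b14⊕b15 = 0⊕1⊕1⊕0⊕1⊕1⊕0⊕1 = 1
s8: b8⊕b9⊕b10⊕b11⊕b12⊕b13⊕b14⊕b15 = 0⊕0⊕1⊕0⊕1⊕1⊕0⊕1 = 0
Syndrome (s8...s1) = 0110 → position 6.
Flip bit 6: corrected codeword = 100010000101101
Data bits at positions 3,5,6,7,9,10,11,12,13,14,15: 01000101101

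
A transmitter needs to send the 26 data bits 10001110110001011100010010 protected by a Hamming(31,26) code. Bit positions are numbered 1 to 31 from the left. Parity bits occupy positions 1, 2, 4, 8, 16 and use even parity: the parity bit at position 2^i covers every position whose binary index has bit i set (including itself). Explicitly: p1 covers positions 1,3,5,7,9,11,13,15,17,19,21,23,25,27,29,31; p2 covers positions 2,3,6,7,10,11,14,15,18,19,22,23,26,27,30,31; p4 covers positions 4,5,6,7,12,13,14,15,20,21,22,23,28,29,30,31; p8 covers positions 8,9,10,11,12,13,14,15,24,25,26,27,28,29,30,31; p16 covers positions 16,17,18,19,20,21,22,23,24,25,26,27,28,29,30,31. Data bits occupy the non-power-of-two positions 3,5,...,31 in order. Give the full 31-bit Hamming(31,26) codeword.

Place data bits at non-power-of-two positions: b3=1, b5=0, b6=0, b7=0, b9=1, b10=1, b11=1, b12=0, b13=1, b14=1, b15=0, b17=0, b18=0, b19=1, b20=0, b21=1, b22=1, b23=1, b24=0, b25=0, b26=0, b27=1, b28=0, b29=0, b30=1, b31=0.
p1 = XOR of data positions {3,5,7,9,11,13,15,17,19,21,23,25,27,29,31} = 1⊕0⊕0⊕1⊕1⊕1⊕0⊕0⊕1⊕1⊕1⊕0⊕1⊕0⊕0 = 0
p2 = XOR of data positions {3,6,7,10,11,14,15,18,19,22,23,26,27,30,31} = 1⊕0⊕0⊕1⊕1⊕1⊕0⊕0⊕1⊕1⊕1⊕0⊕1⊕1⊕0 = 1
p4 = XOR of data positions {5,6,7,12,13,14,15,20,21,22,23,28,29,30,31} = 0⊕0⊕0⊕0⊕1⊕1⊕0⊕0⊕1⊕1⊕1⊕0⊕0⊕1⊕0 = 0
p8 = XOR of data positions {9,10,11,12,13,14,15,24,25,26,27,28,29,30,31} = 1⊕1⊕1⊕0⊕1⊕1⊕0⊕0⊕0⊕0⊕1⊕0⊕0⊕1⊕0 = 1
p16 = XOR of data positions {17,18,19,20,21,22,23,24,25,26,27,28,29,30,31} = 0⊕0⊕1⊕0⊕1⊕1⊕1⊕0⊕0⊕0⊕1⊕0⊕0⊕1⊕0 = 0
Codeword b1..b31 = 0110000111101100001011100010010

0110000111101100001011100010010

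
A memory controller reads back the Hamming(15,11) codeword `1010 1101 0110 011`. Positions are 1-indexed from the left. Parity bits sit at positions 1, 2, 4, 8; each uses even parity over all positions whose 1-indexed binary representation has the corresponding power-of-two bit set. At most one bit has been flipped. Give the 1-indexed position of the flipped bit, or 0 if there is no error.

9

s1: b1⊕b3⊕b5⊕b7⊕b9⊕b11⊕b13⊕b15 = 1⊕1⊕1⊕0⊕0⊕1⊕0⊕1 = 1
s2: b2⊕b3⊕b6⊕b7⊕b10⊕b11⊕b14⊕b15 = 0⊕1⊕1⊕0⊕1⊕1⊕1⊕1 = 0
s4: b4⊕b5⊕b6⊕b7⊕b12⊕b13⊕b14⊕b15 = 0⊕1⊕1⊕0⊕0⊕0⊕1⊕1 = 0
s8: b8⊕b9⊕b10⊕b11⊕b12⊕b13⊕b14⊕b15 = 1⊕0⊕1⊕1⊕0⊕0⊕1⊕1 = 1
Syndrome (s8...s1) = 1001 → position 9.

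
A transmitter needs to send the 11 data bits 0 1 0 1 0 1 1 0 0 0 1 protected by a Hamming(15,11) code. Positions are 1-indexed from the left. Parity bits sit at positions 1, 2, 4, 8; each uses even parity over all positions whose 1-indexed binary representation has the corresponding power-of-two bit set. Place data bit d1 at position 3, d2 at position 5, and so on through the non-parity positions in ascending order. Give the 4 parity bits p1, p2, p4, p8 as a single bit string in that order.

Place data bits at non-power-of-two positions: b3=0, b5=1, b6=0, b7=1, b9=0, b10=1, b11=1, b12=0, b13=0, b14=0, b15=1.
p1 = XOR of data positions {3,5,7,9,11,13,15} = 0⊕1⊕1⊕0⊕1⊕0⊕1 = 0
p2 = XOR of data positions {3,6,7,10,11,14,15} = 0⊕0⊕1⊕1⊕1⊕0⊕1 = 0
p4 = XOR of data positions {5,6,7,12,13,14,15} = 1⊕0⊕1⊕0⊕0⊕0⊕1 = 1
p8 = XOR of data positions {9,10,11,12,13,14,15} = 0⊕1⊕1⊕0⊕0⊕0⊕1 = 1
Parity bits p1,p2,p4,p8 = 0011

0011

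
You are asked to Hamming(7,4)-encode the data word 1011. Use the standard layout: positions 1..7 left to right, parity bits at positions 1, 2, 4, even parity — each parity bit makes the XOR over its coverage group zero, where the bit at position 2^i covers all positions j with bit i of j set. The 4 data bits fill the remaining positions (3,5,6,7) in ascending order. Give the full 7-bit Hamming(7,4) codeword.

0110011

Place data bits at non-power-of-two positions: b3=1, b5=0, b6=1, b7=1.
p1 = XOR of data positions {3,5,7} = 1⊕0⊕1 = 0
p2 = XOR of data positions {3,6,7} = 1⊕1⊕1 = 1
p4 = XOR of data positions {5,6,7} = 0⊕1⊕1 = 0
Codeword b1..b7 = 0110011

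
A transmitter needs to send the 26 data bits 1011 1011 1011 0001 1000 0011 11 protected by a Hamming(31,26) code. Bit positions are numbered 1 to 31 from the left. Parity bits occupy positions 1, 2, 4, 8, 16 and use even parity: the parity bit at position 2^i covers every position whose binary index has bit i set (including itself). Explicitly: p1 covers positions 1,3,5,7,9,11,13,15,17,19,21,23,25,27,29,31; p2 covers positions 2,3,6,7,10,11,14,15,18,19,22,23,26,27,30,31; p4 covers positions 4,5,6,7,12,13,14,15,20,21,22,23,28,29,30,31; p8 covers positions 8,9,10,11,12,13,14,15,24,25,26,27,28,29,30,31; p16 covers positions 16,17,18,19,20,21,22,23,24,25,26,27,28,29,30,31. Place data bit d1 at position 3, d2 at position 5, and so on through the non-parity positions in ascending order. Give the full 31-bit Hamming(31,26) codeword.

0011011110111011100011000001111

Place data bits at non-power-of-two positions: b3=1, b5=0, b6=1, b7=1, b9=1, b10=0, b11=1, b12=1, b13=1, b14=0, b15=1, b17=1, b18=0, b19=0, b20=0, b21=1, b22=1, b23=0, b24=0, b25=0, b26=0, b27=0, b28=1, b29=1, b30=1, b31=1.
p1 = XOR of data positions {3,5,7,9,11,13,15,17,19,21,23,25,27,29,31} = 1⊕0⊕1⊕1⊕1⊕1⊕1⊕1⊕0⊕1⊕0⊕0⊕0⊕1⊕1 = 0
p2 = XOR of data positions {3,6,7,10,11,14,15,18,19,22,23,26,27,30,31} = 1⊕1⊕1⊕0⊕1⊕0⊕1⊕0⊕0⊕1⊕0⊕0⊕0⊕1⊕1 = 0
p4 = XOR of data positions {5,6,7,12,13,14,15,20,21,22,23,28,29,30,31} = 0⊕1⊕1⊕1⊕1⊕0⊕1⊕0⊕1⊕1⊕0⊕1⊕1⊕1⊕1 = 1
p8 = XOR of data positions {9,10,11,12,13,14,15,24,25,26,27,28,29,30,31} = 1⊕0⊕1⊕1⊕1⊕0⊕1⊕0⊕0⊕0⊕0⊕1⊕1⊕1⊕1 = 1
p16 = XOR of data positions {17,18,19,20,21,22,23,24,25,26,27,28,29,30,31} = 1⊕0⊕0⊕0⊕1⊕1⊕0⊕0⊕0⊕0⊕0⊕1⊕1⊕1⊕1 = 1
Codeword b1..b31 = 0011011110111011100011000001111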